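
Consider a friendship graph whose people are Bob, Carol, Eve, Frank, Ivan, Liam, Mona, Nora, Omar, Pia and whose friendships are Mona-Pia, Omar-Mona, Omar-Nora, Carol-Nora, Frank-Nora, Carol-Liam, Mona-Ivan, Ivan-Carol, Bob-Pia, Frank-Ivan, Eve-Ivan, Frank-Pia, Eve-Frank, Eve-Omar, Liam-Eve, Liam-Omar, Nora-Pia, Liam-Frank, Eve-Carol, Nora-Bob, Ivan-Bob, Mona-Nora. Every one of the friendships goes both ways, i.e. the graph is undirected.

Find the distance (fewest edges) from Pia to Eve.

2

Distance 0: Pia.
Distance 1: Bob, Frank, Mona, Nora.
Distance 2: Carol, Eve, Ivan, Liam, Omar — contains Eve.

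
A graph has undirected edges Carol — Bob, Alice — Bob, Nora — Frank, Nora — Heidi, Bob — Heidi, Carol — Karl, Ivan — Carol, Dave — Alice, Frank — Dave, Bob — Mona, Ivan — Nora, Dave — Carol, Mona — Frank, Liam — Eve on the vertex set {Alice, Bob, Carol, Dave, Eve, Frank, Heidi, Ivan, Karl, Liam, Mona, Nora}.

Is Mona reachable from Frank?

Yes

Explore from Frank.
Distance 1: reach Dave, Mona, Nora.
Found Mona.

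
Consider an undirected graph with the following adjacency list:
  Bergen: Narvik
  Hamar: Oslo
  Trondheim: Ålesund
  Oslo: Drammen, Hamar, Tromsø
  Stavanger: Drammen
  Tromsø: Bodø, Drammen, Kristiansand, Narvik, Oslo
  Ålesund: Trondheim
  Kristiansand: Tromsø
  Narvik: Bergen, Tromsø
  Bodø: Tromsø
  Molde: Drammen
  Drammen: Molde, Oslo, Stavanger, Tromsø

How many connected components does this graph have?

2

From Ålesund: component {Ålesund, Trondheim}.
From Bergen: component {Bergen, Bodø, Drammen, Hamar, Kristiansand, Molde, Narvik, Oslo, Stavanger, Tromsø}.
That's 2 components.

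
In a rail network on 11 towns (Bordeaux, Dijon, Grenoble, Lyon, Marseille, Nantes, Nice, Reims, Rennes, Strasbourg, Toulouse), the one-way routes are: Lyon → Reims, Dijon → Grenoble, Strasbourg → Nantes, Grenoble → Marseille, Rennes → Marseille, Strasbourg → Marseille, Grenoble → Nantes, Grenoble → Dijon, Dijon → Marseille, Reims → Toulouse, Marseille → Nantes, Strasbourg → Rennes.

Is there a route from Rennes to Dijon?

Explore from Rennes.
Distance 1: reach Marseille.
Distance 2: reach Nantes.
The search from Rennes is exhausted; no directed path reaches Dijon.

No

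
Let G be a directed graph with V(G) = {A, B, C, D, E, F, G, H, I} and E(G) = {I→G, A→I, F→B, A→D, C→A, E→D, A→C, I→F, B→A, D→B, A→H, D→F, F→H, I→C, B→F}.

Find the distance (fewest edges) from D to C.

3

Distance 0: D.
Distance 1: B, F.
Distance 2: A, H.
Distance 3: C, I — contains C.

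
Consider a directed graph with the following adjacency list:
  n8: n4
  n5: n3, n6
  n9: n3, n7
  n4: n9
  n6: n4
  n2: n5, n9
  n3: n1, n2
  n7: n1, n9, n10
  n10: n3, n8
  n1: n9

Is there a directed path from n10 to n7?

Explore from n10.
Distance 1: reach n3, n8.
Distance 2: reach n1, n2, n4.
Distance 3: reach n5, n9.
Distance 4: reach n6, n7.
Found n7.

Yes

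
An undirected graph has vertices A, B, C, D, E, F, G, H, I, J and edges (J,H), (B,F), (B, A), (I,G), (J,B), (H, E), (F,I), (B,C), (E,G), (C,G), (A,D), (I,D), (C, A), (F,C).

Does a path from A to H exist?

Yes

Explore from A.
Distance 1: reach B, C, D.
Distance 2: reach F, G, I, J.
Distance 3: reach E, H.
Found H.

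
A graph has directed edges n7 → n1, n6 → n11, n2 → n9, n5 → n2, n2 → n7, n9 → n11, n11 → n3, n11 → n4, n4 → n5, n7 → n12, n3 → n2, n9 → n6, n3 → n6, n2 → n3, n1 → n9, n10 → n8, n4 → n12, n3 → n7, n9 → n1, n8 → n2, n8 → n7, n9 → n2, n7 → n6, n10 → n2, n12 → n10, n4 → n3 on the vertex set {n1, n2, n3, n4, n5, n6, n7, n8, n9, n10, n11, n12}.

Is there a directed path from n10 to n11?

Explore from n10.
Distance 1: reach n2, n8.
Distance 2: reach n3, n7, n9.
Distance 3: reach n1, n6, n11, n12.
Found n11.

Yes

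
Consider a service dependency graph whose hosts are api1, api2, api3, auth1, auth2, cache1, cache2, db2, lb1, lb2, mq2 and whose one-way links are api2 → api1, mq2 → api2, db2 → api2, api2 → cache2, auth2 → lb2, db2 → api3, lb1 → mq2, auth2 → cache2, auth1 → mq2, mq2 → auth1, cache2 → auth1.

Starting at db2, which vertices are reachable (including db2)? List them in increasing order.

Start at db2.
Its neighbours: api2, api3.
Then their neighbours: api1, cache2.
Then next layer: auth1.
Then next layer: mq2.
Nothing further is reachable.

api1, api2, api3, auth1, cache2, db2, mq2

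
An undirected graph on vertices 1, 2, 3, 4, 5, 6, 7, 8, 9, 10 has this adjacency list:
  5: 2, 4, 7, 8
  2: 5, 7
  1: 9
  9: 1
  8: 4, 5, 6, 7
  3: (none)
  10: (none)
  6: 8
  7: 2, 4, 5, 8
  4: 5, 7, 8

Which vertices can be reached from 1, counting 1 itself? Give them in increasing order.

Start at 1.
Its neighbours: 9.
Nothing further is reachable.

1, 9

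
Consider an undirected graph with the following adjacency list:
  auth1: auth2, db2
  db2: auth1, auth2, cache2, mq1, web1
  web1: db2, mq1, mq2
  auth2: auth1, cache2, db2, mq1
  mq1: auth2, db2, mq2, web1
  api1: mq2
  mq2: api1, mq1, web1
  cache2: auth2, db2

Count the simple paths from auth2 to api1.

15

auth2–auth1–db2–mq1–mq2–api1
auth2–auth1–db2–mq1–web1–mq2–api1
auth2–auth1–db2–web1–mq1–mq2–api1
auth2–auth1–db2–web1–mq2–api1
auth2–cache2–db2–mq1–mq2–api1
auth2–cache2–db2–mq1–web1–mq2–api1
auth2–cache2–db2–web1–mq1–mq2–api1
auth2–cache2–db2–web1–mq2–api1
auth2–db2–mq1–mq2–api1
auth2–db2–mq1–web1–mq2–api1
auth2–db2–web1–mq1–mq2–api1
auth2–db2–web1–mq2–api1
auth2–mq1–db2–web1–mq2–api1
auth2–mq1–mq2–api1
auth2–mq1–web1–mq2–api1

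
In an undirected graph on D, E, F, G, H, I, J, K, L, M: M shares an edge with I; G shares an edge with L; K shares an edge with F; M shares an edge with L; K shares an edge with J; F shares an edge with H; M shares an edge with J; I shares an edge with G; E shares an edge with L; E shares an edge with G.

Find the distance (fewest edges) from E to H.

Distance 0: E.
Distance 1: G, L.
Distance 2: I, M.
Distance 3: J.
Distance 4: K.
Distance 5: F.
Distance 6: H — contains H.

6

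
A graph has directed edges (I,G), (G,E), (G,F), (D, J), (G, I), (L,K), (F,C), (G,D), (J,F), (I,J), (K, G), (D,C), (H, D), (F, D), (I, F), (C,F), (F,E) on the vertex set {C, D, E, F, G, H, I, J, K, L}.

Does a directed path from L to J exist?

Explore from L.
Distance 1: reach K.
Distance 2: reach G.
Distance 3: reach D, E, F, I.
Distance 4: reach C, J.
Found J.

Yes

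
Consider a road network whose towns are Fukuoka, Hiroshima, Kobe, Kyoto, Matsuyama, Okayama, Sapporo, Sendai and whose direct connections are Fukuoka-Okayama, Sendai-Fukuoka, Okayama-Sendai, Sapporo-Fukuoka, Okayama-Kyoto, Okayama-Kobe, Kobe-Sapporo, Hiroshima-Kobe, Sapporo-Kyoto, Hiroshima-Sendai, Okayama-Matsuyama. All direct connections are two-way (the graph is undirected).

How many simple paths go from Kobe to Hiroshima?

Kobe–Hiroshima
Kobe–Okayama–Fukuoka–Sendai–Hiroshima
Kobe–Okayama–Kyoto–Sapporo–Fukuoka–Sendai–Hiroshima
Kobe–Okayama–Sendai–Hiroshima
Kobe–Sapporo–Fukuoka–Okayama–Sendai–Hiroshima
Kobe–Sapporo–Fukuoka–Sendai–Hiroshima
Kobe–Sapporo–Kyoto–Okayama–Fukuoka–Sendai–Hiroshima
Kobe–Sapporo–Kyoto–Okayama–Sendai–Hiroshima

8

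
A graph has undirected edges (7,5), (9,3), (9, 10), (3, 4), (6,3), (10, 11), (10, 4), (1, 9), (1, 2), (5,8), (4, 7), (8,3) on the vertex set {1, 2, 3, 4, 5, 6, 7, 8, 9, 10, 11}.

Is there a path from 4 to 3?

Explore from 4.
Distance 1: reach 3, 7, 10.
Found 3.

Yes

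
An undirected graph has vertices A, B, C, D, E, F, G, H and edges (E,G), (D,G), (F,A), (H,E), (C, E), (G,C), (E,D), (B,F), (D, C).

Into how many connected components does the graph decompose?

From A: component {A, B, F}.
From C: component {C, D, E, G, H}.
That's 2 components.

2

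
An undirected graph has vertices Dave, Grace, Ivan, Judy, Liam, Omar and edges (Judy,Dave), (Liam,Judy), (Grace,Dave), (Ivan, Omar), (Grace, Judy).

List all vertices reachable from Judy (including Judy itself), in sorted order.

Dave, Grace, Judy, Liam

Start at Judy.
Its neighbours: Dave, Grace, Liam.
Nothing further is reachable.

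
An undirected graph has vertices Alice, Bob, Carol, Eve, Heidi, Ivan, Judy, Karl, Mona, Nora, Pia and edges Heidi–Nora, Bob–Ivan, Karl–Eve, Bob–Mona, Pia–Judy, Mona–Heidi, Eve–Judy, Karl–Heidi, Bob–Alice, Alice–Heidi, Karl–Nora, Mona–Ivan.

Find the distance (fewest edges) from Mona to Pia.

Distance 0: Mona.
Distance 1: Bob, Heidi, Ivan.
Distance 2: Alice, Karl, Nora.
Distance 3: Eve.
Distance 4: Judy.
Distance 5: Pia — contains Pia.

5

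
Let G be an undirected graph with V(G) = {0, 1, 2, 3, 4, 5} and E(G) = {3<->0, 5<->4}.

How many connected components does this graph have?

4

From 0: component {0, 3}.
From 1: component {1}.
From 2: component {2}.
From 4: component {4, 5}.
That's 4 components.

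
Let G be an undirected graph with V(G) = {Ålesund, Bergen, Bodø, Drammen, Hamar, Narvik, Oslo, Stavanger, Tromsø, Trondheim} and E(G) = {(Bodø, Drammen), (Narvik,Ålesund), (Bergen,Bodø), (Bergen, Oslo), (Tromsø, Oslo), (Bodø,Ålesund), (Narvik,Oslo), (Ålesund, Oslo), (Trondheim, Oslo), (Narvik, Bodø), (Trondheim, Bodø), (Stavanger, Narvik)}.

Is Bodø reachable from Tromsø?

Explore from Tromsø.
Distance 1: reach Oslo.
Distance 2: reach Ålesund, Bergen, Narvik, Trondheim.
Distance 3: reach Bodø, Stavanger.
Found Bodø.

Yes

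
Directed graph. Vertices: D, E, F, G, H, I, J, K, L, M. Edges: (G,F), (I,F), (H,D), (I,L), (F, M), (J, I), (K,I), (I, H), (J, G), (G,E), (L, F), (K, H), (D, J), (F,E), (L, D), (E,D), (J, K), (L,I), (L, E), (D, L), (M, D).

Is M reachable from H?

Explore from H.
Distance 1: reach D.
Distance 2: reach J, L.
Distance 3: reach E, F, G, I, K.
Distance 4: reach M.
Found M.

Yes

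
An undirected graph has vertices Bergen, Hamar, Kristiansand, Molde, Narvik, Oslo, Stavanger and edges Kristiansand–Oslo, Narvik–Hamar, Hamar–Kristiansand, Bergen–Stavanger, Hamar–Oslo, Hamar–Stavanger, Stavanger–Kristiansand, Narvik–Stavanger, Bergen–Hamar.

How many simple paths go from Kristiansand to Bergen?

9

Kristiansand–Hamar–Bergen
Kristiansand–Hamar–Narvik–Stavanger–Bergen
Kristiansand–Hamar–Stavanger–Bergen
Kristiansand–Oslo–Hamar–Bergen
Kristiansand–Oslo–Hamar–Narvik–Stavanger–Bergen
Kristiansand–Oslo–Hamar–Stavanger–Bergen
Kristiansand–Stavanger–Bergen
Kristiansand–Stavanger–Hamar–Bergen
Kristiansand–Stavanger–Narvik–Hamar–Bergen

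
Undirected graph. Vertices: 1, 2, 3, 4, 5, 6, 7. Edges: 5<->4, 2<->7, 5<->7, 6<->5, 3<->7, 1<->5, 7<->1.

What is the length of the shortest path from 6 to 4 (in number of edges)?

Distance 0: 6.
Distance 1: 5.
Distance 2: 1, 4, 7 — contains 4.

2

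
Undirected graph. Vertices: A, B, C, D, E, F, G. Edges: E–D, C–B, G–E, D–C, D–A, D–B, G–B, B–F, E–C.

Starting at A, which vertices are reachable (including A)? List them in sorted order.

Start at A.
Its neighbours: D.
Then their neighbours: B, C, E.
Then next layer: F, G.
Every vertex is now reached.

A, B, C, D, E, F, G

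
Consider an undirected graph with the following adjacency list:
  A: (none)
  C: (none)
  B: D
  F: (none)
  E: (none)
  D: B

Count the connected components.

From A: component {A}.
From B: component {B, D}.
From C: component {C}.
From E: component {E}.
From F: component {F}.
That's 5 components.

5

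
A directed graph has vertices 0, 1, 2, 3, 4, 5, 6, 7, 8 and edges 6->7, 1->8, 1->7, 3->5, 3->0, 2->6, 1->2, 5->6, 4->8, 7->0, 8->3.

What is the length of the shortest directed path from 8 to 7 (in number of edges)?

Distance 0: 8.
Distance 1: 3.
Distance 2: 0, 5.
Distance 3: 6.
Distance 4: 7 — contains 7.

4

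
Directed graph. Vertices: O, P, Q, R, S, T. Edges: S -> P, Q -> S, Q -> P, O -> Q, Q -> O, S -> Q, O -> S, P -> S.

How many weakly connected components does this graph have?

3

From O: component {O, P, Q, S}.
From R: component {R}.
From T: component {T}.
That's 3 components.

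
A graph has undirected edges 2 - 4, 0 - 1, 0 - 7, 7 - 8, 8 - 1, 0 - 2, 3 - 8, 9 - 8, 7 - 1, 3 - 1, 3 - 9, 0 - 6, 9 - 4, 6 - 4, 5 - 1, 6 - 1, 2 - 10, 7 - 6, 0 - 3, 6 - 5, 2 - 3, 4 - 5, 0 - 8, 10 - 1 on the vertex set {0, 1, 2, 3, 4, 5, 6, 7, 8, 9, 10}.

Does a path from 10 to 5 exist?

Explore from 10.
Distance 1: reach 1, 2.
Distance 2: reach 0, 3, 4, 5, 6, 7, 8.
Found 5.

Yes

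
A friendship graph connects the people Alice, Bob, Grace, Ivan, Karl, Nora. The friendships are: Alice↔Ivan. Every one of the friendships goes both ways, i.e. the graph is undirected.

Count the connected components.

From Alice: component {Alice, Ivan}.
From Bob: component {Bob}.
From Grace: component {Grace}.
From Karl: component {Karl}.
From Nora: component {Nora}.
That's 5 components.

5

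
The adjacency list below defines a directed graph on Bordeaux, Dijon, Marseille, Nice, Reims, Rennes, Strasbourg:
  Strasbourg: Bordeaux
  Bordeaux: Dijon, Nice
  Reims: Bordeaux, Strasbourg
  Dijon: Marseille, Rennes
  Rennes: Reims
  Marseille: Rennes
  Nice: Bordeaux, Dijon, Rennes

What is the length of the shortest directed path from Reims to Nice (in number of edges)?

Distance 0: Reims.
Distance 1: Bordeaux, Strasbourg.
Distance 2: Dijon, Nice — contains Nice.

2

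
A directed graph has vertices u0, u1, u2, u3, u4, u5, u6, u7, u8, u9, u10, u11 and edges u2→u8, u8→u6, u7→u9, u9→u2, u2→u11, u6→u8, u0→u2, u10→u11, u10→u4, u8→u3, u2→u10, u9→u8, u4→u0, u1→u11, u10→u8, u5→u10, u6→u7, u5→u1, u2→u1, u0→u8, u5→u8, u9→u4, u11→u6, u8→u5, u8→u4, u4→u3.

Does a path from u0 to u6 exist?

Yes

Explore from u0.
Distance 1: reach u2, u8.
Distance 2: reach u1, u3, u4, u5, u6, u10, u11.
Found u6.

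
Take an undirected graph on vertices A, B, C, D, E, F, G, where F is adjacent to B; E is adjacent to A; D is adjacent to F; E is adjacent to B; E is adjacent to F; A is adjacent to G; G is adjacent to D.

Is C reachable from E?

No

Explore from E.
Distance 1: reach A, B, F.
Distance 2: reach D, G.
The search is exhausted without reaching C; it lies in a different component.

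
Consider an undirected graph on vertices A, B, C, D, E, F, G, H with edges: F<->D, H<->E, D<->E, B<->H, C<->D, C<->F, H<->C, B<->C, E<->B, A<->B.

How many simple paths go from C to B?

7

C–B
C–D–E–B
C–D–E–H–B
C–F–D–E–B
C–F–D–E–H–B
C–H–B
C–H–E–B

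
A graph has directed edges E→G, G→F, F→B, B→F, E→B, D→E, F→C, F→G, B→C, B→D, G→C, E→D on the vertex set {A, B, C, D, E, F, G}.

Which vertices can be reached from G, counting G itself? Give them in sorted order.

B, C, D, E, F, G

Start at G.
Its neighbours: C, F.
Then their neighbours: B.
Then next layer: D.
Then next layer: E.
Nothing further is reachable.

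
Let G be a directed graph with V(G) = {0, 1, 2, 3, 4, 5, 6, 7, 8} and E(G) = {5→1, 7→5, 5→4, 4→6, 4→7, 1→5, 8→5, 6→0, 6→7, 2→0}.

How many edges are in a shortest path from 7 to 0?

4

Distance 0: 7.
Distance 1: 5.
Distance 2: 1, 4.
Distance 3: 6.
Distance 4: 0 — contains 0.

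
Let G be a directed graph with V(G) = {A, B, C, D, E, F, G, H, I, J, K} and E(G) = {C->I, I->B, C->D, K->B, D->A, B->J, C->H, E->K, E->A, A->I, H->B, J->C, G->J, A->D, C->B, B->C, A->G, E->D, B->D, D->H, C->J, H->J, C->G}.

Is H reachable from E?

Yes

Explore from E.
Distance 1: reach A, D, K.
Distance 2: reach B, G, H, I.
Found H.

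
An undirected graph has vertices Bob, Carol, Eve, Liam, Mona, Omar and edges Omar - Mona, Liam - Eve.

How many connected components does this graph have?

From Bob: component {Bob}.
From Carol: component {Carol}.
From Eve: component {Eve, Liam}.
From Mona: component {Mona, Omar}.
That's 4 components.

4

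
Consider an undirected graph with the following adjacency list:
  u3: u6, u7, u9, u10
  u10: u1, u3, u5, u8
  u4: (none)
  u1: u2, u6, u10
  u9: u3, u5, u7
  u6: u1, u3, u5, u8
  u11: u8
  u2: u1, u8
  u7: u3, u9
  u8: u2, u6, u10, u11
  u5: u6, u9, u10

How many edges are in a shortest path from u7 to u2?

Distance 0: u7.
Distance 1: u3, u9.
Distance 2: u5, u6, u10.
Distance 3: u1, u8.
Distance 4: u2, u11 — contains u2.

4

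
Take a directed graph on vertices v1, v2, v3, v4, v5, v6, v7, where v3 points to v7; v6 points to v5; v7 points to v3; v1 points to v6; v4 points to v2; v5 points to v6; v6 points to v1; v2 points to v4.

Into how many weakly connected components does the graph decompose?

From v1: component {v1, v5, v6}.
From v2: component {v2, v4}.
From v3: component {v3, v7}.
That's 3 components.

3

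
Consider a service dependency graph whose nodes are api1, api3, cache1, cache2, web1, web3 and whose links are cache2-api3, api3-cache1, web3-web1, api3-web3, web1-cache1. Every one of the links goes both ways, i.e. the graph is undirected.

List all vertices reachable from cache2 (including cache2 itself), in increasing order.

api3, cache1, cache2, web1, web3

Start at cache2.
Its neighbours: api3.
Then their neighbours: cache1, web3.
Then next layer: web1.
Nothing further is reachable.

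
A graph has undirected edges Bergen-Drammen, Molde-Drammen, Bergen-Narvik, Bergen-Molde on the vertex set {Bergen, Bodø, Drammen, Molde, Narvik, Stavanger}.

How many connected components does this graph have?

From Bergen: component {Bergen, Drammen, Molde, Narvik}.
From Bodø: component {Bodø}.
From Stavanger: component {Stavanger}.
That's 3 components.

3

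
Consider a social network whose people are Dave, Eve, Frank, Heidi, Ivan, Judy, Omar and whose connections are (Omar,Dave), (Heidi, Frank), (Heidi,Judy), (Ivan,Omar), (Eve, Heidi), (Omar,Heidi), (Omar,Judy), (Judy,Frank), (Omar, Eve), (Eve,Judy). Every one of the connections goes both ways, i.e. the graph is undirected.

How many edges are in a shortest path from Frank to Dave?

Distance 0: Frank.
Distance 1: Heidi, Judy.
Distance 2: Eve, Omar.
Distance 3: Dave, Ivan — contains Dave.

3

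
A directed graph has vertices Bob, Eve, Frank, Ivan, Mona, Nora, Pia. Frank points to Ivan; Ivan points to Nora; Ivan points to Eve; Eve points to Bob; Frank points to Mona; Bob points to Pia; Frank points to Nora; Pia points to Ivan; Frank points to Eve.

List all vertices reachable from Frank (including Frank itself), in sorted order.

Bob, Eve, Frank, Ivan, Mona, Nora, Pia

Start at Frank.
Its neighbours: Eve, Ivan, Mona, Nora.
Then their neighbours: Bob.
Then next layer: Pia.
Every vertex is now reached.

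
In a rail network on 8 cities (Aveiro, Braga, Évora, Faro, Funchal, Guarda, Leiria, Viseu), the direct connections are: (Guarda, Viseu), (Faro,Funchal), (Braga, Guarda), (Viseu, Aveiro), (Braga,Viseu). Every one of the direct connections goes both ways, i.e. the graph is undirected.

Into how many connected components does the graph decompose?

4

From Aveiro: component {Aveiro, Braga, Guarda, Viseu}.
From Évora: component {Évora}.
From Faro: component {Faro, Funchal}.
From Leiria: component {Leiria}.
That's 4 components.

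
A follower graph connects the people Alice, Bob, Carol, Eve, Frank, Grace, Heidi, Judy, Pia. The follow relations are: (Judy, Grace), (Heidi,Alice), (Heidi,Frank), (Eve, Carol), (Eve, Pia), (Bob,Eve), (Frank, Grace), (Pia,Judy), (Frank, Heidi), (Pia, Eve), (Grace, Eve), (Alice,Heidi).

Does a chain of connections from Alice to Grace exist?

Yes

Explore from Alice.
Distance 1: reach Heidi.
Distance 2: reach Frank.
Distance 3: reach Grace.
Found Grace.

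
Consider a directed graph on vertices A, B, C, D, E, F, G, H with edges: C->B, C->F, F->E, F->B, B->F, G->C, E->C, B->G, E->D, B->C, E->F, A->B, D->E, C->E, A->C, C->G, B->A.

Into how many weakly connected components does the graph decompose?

From A: component {A, B, C, D, E, F, G}.
From H: component {H}.
That's 2 components.

2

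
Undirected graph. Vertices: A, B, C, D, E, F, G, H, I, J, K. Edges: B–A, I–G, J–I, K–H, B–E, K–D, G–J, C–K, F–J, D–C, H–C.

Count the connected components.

From A: component {A, B, E}.
From C: component {C, D, H, K}.
From F: component {F, G, I, J}.
That's 3 components.

3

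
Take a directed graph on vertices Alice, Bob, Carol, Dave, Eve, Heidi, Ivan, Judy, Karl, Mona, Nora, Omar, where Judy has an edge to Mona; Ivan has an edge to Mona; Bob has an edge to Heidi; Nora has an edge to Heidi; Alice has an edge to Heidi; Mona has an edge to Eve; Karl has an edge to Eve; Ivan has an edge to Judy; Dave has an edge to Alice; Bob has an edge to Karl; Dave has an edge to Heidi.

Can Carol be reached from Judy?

Explore from Judy.
Distance 1: reach Mona.
Distance 2: reach Eve.
The search from Judy is exhausted; no directed path reaches Carol.

No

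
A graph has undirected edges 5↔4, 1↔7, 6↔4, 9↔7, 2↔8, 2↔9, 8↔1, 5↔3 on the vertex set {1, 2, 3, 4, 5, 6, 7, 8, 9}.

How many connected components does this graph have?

From 1: component {1, 2, 7, 8, 9}.
From 3: component {3, 4, 5, 6}.
That's 2 components.

2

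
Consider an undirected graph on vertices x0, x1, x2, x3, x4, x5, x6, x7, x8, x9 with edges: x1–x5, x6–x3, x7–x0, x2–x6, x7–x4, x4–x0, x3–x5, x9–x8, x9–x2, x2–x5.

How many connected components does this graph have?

From x0: component {x0, x4, x7}.
From x1: component {x1, x2, x3, x5, x6, x8, x9}.
That's 2 components.

2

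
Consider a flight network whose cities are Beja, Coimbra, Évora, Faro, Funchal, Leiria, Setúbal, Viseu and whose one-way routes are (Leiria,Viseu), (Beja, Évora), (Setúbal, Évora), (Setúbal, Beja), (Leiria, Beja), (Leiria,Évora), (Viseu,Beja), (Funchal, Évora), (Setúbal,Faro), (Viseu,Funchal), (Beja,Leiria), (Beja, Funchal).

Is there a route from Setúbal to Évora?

Yes

Explore from Setúbal.
Distance 1: reach Beja, Évora, Faro.
Found Évora.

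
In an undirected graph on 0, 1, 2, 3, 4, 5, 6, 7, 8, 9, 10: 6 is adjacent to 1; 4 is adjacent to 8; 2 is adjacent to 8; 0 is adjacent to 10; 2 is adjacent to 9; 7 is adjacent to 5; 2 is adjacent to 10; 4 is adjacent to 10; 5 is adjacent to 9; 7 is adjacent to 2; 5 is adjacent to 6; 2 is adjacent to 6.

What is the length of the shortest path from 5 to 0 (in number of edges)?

4

Distance 0: 5.
Distance 1: 6, 7, 9.
Distance 2: 1, 2.
Distance 3: 8, 10.
Distance 4: 0, 4 — contains 0.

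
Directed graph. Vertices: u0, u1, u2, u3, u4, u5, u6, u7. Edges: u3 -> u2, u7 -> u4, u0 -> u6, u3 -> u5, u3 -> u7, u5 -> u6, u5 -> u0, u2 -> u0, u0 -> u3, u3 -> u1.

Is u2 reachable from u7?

Explore from u7.
Distance 1: reach u4.
The search from u7 is exhausted; no directed path reaches u2.

No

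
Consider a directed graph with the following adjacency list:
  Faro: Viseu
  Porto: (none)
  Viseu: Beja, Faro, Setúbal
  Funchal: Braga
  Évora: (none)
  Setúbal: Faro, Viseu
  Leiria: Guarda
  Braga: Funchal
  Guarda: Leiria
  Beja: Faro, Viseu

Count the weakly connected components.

5

From Beja: component {Beja, Faro, Setúbal, Viseu}.
From Braga: component {Braga, Funchal}.
From Évora: component {Évora}.
From Guarda: component {Guarda, Leiria}.
From Porto: component {Porto}.
That's 5 components.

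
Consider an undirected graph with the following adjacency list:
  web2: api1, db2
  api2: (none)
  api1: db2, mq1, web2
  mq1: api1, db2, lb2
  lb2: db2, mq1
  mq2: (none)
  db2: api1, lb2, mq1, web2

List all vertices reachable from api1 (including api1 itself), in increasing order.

api1, db2, lb2, mq1, web2

Start at api1.
Its neighbours: db2, mq1, web2.
Then their neighbours: lb2.
Nothing further is reachable.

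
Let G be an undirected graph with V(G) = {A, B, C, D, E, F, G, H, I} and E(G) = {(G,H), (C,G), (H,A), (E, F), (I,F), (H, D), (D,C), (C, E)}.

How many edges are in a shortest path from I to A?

Distance 0: I.
Distance 1: F.
Distance 2: E.
Distance 3: C.
Distance 4: D, G.
Distance 5: H.
Distance 6: A — contains A.

6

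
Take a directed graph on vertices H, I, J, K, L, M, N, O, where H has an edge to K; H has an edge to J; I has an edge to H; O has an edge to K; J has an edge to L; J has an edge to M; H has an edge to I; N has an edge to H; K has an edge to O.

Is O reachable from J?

Explore from J.
Distance 1: reach L, M.
The search from J is exhausted; no directed path reaches O.

No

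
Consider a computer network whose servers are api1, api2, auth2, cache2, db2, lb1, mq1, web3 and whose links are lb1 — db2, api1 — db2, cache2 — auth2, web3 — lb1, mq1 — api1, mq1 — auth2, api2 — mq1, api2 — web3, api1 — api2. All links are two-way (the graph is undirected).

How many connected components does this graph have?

From api1: component {api1, api2, auth2, cache2, db2, lb1, mq1, web3}.
That's 1 component.

1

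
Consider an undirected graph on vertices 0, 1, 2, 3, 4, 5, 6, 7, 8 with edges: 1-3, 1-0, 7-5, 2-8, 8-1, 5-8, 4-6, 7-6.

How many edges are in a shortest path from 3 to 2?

Distance 0: 3.
Distance 1: 1.
Distance 2: 0, 8.
Distance 3: 2, 5 — contains 2.

3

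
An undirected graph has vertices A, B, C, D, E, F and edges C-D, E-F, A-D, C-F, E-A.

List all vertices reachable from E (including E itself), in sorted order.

A, C, D, E, F

Start at E.
Its neighbours: A, F.
Then their neighbours: C, D.
Nothing further is reachable.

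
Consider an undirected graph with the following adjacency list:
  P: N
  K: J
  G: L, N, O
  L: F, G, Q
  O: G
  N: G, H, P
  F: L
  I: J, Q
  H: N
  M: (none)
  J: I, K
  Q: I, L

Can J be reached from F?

Yes

Explore from F.
Distance 1: reach L.
Distance 2: reach G, Q.
Distance 3: reach I, N, O.
Distance 4: reach H, J, P.
Found J.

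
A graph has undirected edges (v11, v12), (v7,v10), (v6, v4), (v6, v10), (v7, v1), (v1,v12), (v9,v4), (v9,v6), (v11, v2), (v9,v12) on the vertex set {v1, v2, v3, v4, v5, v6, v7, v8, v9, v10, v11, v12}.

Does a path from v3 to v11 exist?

No

v3 has no edges, so nothing is reachable from it.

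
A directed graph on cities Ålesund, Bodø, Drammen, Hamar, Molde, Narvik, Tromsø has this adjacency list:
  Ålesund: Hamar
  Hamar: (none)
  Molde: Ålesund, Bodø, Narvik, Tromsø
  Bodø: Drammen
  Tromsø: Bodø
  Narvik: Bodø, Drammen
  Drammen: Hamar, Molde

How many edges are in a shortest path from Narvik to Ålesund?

Distance 0: Narvik.
Distance 1: Bodø, Drammen.
Distance 2: Hamar, Molde.
Distance 3: Ålesund, Tromsø — contains Ålesund.

3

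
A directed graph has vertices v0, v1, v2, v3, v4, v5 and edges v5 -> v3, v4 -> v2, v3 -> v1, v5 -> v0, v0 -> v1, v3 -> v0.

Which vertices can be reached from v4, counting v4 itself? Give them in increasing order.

v2, v4

Start at v4.
Its neighbours: v2.
Nothing further is reachable.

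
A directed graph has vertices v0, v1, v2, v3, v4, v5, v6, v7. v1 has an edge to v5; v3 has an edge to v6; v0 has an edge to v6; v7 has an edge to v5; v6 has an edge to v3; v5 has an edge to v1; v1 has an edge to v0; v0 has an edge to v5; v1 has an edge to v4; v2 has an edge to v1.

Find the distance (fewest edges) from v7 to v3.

5

Distance 0: v7.
Distance 1: v5.
Distance 2: v1.
Distance 3: v0, v4.
Distance 4: v6.
Distance 5: v3 — contains v3.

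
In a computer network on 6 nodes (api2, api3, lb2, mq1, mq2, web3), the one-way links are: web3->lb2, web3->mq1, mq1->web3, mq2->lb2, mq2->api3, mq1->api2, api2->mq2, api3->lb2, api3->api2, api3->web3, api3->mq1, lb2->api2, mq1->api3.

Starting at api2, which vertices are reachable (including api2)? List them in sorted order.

api2, api3, lb2, mq1, mq2, web3

Start at api2.
Its neighbours: mq2.
Then their neighbours: api3, lb2.
Then next layer: mq1, web3.
Every vertex is now reached.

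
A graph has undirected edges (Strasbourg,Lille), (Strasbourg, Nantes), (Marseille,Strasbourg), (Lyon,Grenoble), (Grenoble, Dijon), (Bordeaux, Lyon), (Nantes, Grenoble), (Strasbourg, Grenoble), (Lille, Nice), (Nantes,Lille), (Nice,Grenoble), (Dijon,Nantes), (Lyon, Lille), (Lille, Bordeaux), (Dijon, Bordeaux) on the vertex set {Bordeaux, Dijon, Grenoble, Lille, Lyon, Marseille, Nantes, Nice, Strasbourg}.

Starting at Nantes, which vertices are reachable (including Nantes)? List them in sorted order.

Start at Nantes.
Its neighbours: Dijon, Grenoble, Lille, Strasbourg.
Then their neighbours: Bordeaux, Lyon, Marseille, Nice.
Every vertex is now reached.

Bordeaux, Dijon, Grenoble, Lille, Lyon, Marseille, Nantes, Nice, Strasbourg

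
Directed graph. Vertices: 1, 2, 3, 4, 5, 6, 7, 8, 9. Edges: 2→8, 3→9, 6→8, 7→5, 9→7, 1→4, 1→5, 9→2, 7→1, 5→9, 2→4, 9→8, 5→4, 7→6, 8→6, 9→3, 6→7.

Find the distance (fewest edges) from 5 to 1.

3

Distance 0: 5.
Distance 1: 4, 9.
Distance 2: 2, 3, 7, 8.
Distance 3: 1, 6 — contains 1.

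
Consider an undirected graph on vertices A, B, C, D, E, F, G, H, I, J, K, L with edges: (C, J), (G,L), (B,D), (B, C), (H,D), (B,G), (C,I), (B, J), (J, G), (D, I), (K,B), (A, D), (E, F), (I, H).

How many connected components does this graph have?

2

From A: component {A, B, C, D, G, H, I, J, K, L}.
From E: component {E, F}.
That's 2 components.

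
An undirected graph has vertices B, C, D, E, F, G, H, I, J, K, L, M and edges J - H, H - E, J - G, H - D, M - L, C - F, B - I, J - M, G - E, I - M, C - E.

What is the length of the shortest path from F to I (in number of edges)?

6

Distance 0: F.
Distance 1: C.
Distance 2: E.
Distance 3: G, H.
Distance 4: D, J.
Distance 5: M.
Distance 6: I, L — contains I.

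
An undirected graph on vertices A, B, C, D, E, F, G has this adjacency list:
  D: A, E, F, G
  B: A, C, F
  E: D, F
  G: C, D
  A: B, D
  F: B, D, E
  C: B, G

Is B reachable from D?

Yes

Explore from D.
Distance 1: reach A, E, F, G.
Distance 2: reach B, C.
Found B.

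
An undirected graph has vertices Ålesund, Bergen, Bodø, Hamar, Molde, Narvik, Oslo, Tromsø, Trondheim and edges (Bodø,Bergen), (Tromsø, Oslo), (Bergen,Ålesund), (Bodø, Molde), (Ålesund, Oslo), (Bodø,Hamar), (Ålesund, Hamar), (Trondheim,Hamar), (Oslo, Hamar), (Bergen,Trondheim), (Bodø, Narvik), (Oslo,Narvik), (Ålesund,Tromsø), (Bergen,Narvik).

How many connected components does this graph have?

1

From Ålesund: component {Ålesund, Bergen, Bodø, Hamar, Molde, Narvik, Oslo, Tromsø, Trondheim}.
That's 1 component.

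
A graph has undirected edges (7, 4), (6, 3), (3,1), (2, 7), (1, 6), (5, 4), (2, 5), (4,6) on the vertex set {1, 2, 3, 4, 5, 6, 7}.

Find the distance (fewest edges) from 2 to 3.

4

Distance 0: 2.
Distance 1: 5, 7.
Distance 2: 4.
Distance 3: 6.
Distance 4: 1, 3 — contains 3.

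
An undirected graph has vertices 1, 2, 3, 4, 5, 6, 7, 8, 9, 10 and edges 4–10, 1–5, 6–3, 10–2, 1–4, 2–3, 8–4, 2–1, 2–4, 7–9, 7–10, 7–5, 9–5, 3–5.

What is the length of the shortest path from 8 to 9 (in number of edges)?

Distance 0: 8.
Distance 1: 4.
Distance 2: 1, 2, 10.
Distance 3: 3, 5, 7.
Distance 4: 6, 9 — contains 9.

4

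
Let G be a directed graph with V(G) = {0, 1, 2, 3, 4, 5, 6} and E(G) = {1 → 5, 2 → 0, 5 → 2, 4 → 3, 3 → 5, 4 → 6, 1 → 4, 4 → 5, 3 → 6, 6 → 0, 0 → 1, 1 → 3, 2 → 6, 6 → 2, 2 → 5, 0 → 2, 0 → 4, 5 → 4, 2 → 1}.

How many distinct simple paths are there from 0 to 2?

0→1→3→5→2
0→1→3→5→4→6→2
0→1→3→6→2
0→1→4→3→5→2
0→1→4→3→6→2
0→1→4→5→2
0→1→4→6→2
0→1→5→2
0→1→5→4→3→6→2
0→1→5→4→6→2
0→2
0→4→3→5→2
0→4→3→6→2
0→4→5→2
0→4→6→2

15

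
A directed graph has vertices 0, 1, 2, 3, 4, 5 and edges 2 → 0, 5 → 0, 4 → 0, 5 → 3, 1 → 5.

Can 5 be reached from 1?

Explore from 1.
Distance 1: reach 5.
Found 5.

Yes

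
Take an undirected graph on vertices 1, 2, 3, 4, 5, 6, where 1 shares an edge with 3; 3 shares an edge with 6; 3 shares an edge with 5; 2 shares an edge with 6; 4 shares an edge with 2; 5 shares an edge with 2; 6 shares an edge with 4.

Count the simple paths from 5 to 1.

5–2–4–6–3–1
5–2–6–3–1
5–3–1

3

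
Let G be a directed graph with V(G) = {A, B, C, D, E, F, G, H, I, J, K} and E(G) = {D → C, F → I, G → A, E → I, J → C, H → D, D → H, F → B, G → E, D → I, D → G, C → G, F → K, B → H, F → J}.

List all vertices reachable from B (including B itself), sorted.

A, B, C, D, E, G, H, I

Start at B.
Its neighbours: H.
Then their neighbours: D.
Then next layer: C, G, I.
Then next layer: A, E.
Nothing further is reachable.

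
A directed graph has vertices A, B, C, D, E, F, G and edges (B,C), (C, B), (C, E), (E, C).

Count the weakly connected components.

From A: component {A}.
From B: component {B, C, E}.
From D: component {D}.
From F: component {F}.
From G: component {G}.
That's 5 components.

5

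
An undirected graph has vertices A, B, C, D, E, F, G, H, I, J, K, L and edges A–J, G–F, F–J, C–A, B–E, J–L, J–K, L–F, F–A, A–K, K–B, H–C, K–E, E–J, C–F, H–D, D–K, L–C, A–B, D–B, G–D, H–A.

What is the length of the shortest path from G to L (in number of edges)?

Distance 0: G.
Distance 1: D, F.
Distance 2: A, B, C, H, J, K, L — contains L.

2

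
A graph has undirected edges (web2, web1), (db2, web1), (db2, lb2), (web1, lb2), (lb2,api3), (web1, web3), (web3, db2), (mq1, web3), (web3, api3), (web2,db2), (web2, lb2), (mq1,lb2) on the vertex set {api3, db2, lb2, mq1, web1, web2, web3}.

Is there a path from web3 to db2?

Explore from web3.
Distance 1: reach api3, db2, mq1, web1.
Found db2.

Yes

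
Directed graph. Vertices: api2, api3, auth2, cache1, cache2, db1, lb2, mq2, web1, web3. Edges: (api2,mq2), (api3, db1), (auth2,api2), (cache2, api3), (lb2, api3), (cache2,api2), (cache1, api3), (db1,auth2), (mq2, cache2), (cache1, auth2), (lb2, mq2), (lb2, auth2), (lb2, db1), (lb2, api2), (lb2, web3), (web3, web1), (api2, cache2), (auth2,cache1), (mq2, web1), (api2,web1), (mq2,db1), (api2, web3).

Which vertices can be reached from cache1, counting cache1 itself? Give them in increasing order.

api2, api3, auth2, cache1, cache2, db1, mq2, web1, web3

Start at cache1.
Its neighbours: api3, auth2.
Then their neighbours: api2, db1.
Then next layer: cache2, mq2, web1, web3.
Nothing further is reachable.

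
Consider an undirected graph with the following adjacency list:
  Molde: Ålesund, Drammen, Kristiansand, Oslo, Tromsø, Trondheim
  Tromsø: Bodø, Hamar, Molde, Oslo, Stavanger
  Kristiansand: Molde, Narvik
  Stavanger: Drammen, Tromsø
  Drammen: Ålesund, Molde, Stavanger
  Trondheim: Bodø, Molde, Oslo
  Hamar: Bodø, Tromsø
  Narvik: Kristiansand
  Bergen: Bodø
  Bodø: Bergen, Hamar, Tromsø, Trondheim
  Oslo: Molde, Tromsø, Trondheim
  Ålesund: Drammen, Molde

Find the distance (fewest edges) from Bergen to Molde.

Distance 0: Bergen.
Distance 1: Bodø.
Distance 2: Hamar, Tromsø, Trondheim.
Distance 3: Molde, Oslo, Stavanger — contains Molde.

3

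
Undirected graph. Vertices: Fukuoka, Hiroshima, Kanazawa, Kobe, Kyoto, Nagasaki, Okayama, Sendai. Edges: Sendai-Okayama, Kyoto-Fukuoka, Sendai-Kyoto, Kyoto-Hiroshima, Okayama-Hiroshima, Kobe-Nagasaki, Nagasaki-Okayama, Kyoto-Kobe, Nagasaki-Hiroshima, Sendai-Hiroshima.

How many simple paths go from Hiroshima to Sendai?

Hiroshima–Kyoto–Kobe–Nagasaki–Okayama–Sendai
Hiroshima–Kyoto–Sendai
Hiroshima–Nagasaki–Kobe–Kyoto–Sendai
Hiroshima–Nagasaki–Okayama–Sendai
Hiroshima–Okayama–Nagasaki–Kobe–Kyoto–Sendai
Hiroshima–Okayama–Sendai
Hiroshima–Sendai

7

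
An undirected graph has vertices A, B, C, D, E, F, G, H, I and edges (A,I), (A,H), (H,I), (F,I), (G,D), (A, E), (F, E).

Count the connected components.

4

From A: component {A, E, F, H, I}.
From B: component {B}.
From C: component {C}.
From D: component {D, G}.
That's 4 components.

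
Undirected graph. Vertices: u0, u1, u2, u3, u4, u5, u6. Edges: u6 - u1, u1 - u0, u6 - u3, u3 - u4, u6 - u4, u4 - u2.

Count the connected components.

From u0: component {u0, u1, u2, u3, u4, u6}.
From u5: component {u5}.
That's 2 components.

2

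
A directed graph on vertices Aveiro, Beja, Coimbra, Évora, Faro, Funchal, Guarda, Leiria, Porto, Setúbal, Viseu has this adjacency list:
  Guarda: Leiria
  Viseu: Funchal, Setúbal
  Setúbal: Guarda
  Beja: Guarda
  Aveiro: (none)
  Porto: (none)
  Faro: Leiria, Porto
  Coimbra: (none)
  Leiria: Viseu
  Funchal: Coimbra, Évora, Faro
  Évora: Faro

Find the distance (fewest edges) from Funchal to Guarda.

Distance 0: Funchal.
Distance 1: Coimbra, Évora, Faro.
Distance 2: Leiria, Porto.
Distance 3: Viseu.
Distance 4: Setúbal.
Distance 5: Guarda — contains Guarda.

5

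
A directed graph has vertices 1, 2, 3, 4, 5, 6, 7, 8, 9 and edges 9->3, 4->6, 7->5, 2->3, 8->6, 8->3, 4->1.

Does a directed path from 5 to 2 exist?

No

5 has no outgoing edges, so nothing is reachable from it.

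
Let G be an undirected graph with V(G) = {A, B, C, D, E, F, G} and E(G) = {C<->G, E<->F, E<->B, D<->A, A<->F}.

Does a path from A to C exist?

No

Explore from A.
Distance 1: reach D, F.
Distance 2: reach E.
Distance 3: reach B.
The search is exhausted without reaching C; it lies in a different component.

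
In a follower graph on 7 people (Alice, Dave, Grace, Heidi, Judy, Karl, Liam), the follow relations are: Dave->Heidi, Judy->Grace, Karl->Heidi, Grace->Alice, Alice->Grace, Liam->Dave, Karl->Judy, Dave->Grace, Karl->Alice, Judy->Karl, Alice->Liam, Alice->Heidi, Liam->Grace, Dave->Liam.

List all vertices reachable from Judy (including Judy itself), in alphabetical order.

Alice, Dave, Grace, Heidi, Judy, Karl, Liam

Start at Judy.
Its neighbours: Grace, Karl.
Then their neighbours: Alice, Heidi.
Then next layer: Liam.
Then next layer: Dave.
Every vertex is now reached.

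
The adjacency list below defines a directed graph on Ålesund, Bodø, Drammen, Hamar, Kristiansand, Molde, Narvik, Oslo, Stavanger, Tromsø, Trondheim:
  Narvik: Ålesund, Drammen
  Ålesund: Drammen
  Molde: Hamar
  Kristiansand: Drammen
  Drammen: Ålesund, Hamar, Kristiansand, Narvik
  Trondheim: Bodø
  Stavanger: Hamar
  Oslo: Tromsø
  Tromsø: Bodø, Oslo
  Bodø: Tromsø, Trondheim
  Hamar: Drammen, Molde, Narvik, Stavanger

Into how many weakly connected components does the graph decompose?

2

From Ålesund: component {Ålesund, Drammen, Hamar, Kristiansand, Molde, Narvik, Stavanger}.
From Bodø: component {Bodø, Oslo, Tromsø, Trondheim}.
That's 2 components.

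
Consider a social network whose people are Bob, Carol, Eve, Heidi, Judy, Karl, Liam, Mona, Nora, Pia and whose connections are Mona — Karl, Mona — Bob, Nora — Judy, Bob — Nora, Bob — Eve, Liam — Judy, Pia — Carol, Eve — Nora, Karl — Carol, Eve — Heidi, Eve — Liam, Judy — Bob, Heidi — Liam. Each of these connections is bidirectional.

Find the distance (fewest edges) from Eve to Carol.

Distance 0: Eve.
Distance 1: Bob, Heidi, Liam, Nora.
Distance 2: Judy, Mona.
Distance 3: Karl.
Distance 4: Carol — contains Carol.

4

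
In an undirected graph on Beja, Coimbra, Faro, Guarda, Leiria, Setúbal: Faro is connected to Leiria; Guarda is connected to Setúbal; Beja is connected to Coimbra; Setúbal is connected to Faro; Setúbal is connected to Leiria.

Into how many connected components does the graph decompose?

From Beja: component {Beja, Coimbra}.
From Faro: component {Faro, Guarda, Leiria, Setúbal}.
That's 2 components.

2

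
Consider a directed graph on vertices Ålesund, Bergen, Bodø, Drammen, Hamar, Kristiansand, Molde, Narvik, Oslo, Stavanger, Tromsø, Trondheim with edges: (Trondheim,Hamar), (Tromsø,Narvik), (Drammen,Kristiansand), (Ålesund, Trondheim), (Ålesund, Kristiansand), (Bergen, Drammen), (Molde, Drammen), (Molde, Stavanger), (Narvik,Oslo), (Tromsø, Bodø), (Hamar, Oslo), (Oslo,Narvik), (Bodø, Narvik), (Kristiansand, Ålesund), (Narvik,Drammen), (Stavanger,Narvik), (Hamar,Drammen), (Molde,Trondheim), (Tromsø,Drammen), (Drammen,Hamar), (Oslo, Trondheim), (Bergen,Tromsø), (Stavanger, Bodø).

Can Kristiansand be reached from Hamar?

Yes

Explore from Hamar.
Distance 1: reach Drammen, Oslo.
Distance 2: reach Kristiansand, Narvik, Trondheim.
Found Kristiansand.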